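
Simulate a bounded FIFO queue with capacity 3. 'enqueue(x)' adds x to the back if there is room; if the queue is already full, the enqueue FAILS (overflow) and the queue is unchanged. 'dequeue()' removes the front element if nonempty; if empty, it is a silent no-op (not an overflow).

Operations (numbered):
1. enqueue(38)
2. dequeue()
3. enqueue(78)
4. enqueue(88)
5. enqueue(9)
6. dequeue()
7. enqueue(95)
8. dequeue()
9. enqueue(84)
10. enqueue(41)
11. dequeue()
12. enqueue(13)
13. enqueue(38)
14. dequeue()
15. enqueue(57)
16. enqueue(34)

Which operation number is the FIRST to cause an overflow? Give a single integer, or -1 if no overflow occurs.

Answer: 10

Derivation:
1. enqueue(38): size=1
2. dequeue(): size=0
3. enqueue(78): size=1
4. enqueue(88): size=2
5. enqueue(9): size=3
6. dequeue(): size=2
7. enqueue(95): size=3
8. dequeue(): size=2
9. enqueue(84): size=3
10. enqueue(41): size=3=cap → OVERFLOW (fail)
11. dequeue(): size=2
12. enqueue(13): size=3
13. enqueue(38): size=3=cap → OVERFLOW (fail)
14. dequeue(): size=2
15. enqueue(57): size=3
16. enqueue(34): size=3=cap → OVERFLOW (fail)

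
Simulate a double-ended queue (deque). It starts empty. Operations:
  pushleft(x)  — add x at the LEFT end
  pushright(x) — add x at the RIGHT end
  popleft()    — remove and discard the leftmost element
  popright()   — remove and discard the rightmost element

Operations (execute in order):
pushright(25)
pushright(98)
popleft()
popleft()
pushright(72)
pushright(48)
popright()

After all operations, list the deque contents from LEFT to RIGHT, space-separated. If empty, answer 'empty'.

pushright(25): [25]
pushright(98): [25, 98]
popleft(): [98]
popleft(): []
pushright(72): [72]
pushright(48): [72, 48]
popright(): [72]

Answer: 72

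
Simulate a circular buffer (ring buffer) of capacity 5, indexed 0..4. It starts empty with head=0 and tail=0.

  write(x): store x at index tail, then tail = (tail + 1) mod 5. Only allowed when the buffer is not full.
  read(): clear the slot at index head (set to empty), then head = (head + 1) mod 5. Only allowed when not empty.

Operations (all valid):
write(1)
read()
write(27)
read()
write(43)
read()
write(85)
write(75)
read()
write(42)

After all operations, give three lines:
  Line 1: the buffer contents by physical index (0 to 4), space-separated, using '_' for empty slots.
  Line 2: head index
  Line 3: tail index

write(1): buf=[1 _ _ _ _], head=0, tail=1, size=1
read(): buf=[_ _ _ _ _], head=1, tail=1, size=0
write(27): buf=[_ 27 _ _ _], head=1, tail=2, size=1
read(): buf=[_ _ _ _ _], head=2, tail=2, size=0
write(43): buf=[_ _ 43 _ _], head=2, tail=3, size=1
read(): buf=[_ _ _ _ _], head=3, tail=3, size=0
write(85): buf=[_ _ _ 85 _], head=3, tail=4, size=1
write(75): buf=[_ _ _ 85 75], head=3, tail=0, size=2
read(): buf=[_ _ _ _ 75], head=4, tail=0, size=1
write(42): buf=[42 _ _ _ 75], head=4, tail=1, size=2

Answer: 42 _ _ _ 75
4
1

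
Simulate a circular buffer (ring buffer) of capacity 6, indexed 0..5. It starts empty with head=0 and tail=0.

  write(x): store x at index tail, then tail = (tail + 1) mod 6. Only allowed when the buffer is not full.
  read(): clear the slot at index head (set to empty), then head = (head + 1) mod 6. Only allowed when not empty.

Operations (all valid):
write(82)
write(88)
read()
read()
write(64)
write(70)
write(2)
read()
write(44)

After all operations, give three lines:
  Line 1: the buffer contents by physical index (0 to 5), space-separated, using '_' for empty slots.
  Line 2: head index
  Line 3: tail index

Answer: _ _ _ 70 2 44
3
0

Derivation:
write(82): buf=[82 _ _ _ _ _], head=0, tail=1, size=1
write(88): buf=[82 88 _ _ _ _], head=0, tail=2, size=2
read(): buf=[_ 88 _ _ _ _], head=1, tail=2, size=1
read(): buf=[_ _ _ _ _ _], head=2, tail=2, size=0
write(64): buf=[_ _ 64 _ _ _], head=2, tail=3, size=1
write(70): buf=[_ _ 64 70 _ _], head=2, tail=4, size=2
write(2): buf=[_ _ 64 70 2 _], head=2, tail=5, size=3
read(): buf=[_ _ _ 70 2 _], head=3, tail=5, size=2
write(44): buf=[_ _ _ 70 2 44], head=3, tail=0, size=3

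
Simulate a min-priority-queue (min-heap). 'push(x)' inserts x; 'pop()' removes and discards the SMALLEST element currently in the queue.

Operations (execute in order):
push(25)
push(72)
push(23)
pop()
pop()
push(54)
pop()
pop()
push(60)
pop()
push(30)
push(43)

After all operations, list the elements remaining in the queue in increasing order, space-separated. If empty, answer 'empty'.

Answer: 30 43

Derivation:
push(25): heap contents = [25]
push(72): heap contents = [25, 72]
push(23): heap contents = [23, 25, 72]
pop() → 23: heap contents = [25, 72]
pop() → 25: heap contents = [72]
push(54): heap contents = [54, 72]
pop() → 54: heap contents = [72]
pop() → 72: heap contents = []
push(60): heap contents = [60]
pop() → 60: heap contents = []
push(30): heap contents = [30]
push(43): heap contents = [30, 43]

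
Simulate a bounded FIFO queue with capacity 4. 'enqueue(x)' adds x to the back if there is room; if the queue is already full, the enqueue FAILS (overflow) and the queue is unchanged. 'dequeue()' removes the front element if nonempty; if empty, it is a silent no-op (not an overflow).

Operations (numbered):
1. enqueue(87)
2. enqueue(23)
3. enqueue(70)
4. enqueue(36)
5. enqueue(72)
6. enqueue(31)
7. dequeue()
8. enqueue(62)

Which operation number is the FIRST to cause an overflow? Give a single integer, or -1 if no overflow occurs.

Answer: 5

Derivation:
1. enqueue(87): size=1
2. enqueue(23): size=2
3. enqueue(70): size=3
4. enqueue(36): size=4
5. enqueue(72): size=4=cap → OVERFLOW (fail)
6. enqueue(31): size=4=cap → OVERFLOW (fail)
7. dequeue(): size=3
8. enqueue(62): size=4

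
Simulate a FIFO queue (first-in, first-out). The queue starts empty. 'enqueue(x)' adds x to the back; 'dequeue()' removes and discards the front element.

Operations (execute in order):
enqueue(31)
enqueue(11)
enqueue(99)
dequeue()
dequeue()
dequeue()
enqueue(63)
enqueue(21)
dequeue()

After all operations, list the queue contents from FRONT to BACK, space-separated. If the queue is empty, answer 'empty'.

Answer: 21

Derivation:
enqueue(31): [31]
enqueue(11): [31, 11]
enqueue(99): [31, 11, 99]
dequeue(): [11, 99]
dequeue(): [99]
dequeue(): []
enqueue(63): [63]
enqueue(21): [63, 21]
dequeue(): [21]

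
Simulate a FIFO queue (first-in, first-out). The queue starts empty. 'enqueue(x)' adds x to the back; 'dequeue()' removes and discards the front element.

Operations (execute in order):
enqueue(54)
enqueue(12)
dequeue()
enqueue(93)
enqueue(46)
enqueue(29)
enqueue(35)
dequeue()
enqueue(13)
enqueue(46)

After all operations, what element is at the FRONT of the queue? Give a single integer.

Answer: 93

Derivation:
enqueue(54): queue = [54]
enqueue(12): queue = [54, 12]
dequeue(): queue = [12]
enqueue(93): queue = [12, 93]
enqueue(46): queue = [12, 93, 46]
enqueue(29): queue = [12, 93, 46, 29]
enqueue(35): queue = [12, 93, 46, 29, 35]
dequeue(): queue = [93, 46, 29, 35]
enqueue(13): queue = [93, 46, 29, 35, 13]
enqueue(46): queue = [93, 46, 29, 35, 13, 46]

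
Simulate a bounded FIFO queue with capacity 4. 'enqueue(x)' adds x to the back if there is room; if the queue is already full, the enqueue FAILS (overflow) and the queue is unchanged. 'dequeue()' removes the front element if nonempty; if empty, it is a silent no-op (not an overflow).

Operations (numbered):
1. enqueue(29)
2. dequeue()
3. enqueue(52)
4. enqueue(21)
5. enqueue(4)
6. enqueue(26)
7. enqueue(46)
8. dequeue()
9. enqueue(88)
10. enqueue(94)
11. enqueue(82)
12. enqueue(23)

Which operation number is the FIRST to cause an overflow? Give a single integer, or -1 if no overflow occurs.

1. enqueue(29): size=1
2. dequeue(): size=0
3. enqueue(52): size=1
4. enqueue(21): size=2
5. enqueue(4): size=3
6. enqueue(26): size=4
7. enqueue(46): size=4=cap → OVERFLOW (fail)
8. dequeue(): size=3
9. enqueue(88): size=4
10. enqueue(94): size=4=cap → OVERFLOW (fail)
11. enqueue(82): size=4=cap → OVERFLOW (fail)
12. enqueue(23): size=4=cap → OVERFLOW (fail)

Answer: 7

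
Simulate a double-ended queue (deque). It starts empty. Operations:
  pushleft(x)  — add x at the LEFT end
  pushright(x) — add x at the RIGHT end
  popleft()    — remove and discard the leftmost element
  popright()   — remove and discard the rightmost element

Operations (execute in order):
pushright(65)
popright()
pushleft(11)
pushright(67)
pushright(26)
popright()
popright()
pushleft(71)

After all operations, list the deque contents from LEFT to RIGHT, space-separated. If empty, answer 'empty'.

pushright(65): [65]
popright(): []
pushleft(11): [11]
pushright(67): [11, 67]
pushright(26): [11, 67, 26]
popright(): [11, 67]
popright(): [11]
pushleft(71): [71, 11]

Answer: 71 11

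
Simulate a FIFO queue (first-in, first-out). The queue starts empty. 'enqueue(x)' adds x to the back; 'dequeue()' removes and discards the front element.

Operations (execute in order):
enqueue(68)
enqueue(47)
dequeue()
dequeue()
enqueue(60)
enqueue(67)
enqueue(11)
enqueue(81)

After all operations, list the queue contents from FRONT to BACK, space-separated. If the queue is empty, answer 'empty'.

Answer: 60 67 11 81

Derivation:
enqueue(68): [68]
enqueue(47): [68, 47]
dequeue(): [47]
dequeue(): []
enqueue(60): [60]
enqueue(67): [60, 67]
enqueue(11): [60, 67, 11]
enqueue(81): [60, 67, 11, 81]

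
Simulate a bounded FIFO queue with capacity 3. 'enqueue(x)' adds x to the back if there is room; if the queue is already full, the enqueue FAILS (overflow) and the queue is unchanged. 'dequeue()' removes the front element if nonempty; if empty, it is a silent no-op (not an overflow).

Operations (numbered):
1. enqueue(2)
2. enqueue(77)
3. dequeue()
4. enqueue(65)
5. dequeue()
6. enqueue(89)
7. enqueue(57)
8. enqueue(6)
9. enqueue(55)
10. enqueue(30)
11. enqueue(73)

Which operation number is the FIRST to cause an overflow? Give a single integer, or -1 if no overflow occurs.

Answer: 8

Derivation:
1. enqueue(2): size=1
2. enqueue(77): size=2
3. dequeue(): size=1
4. enqueue(65): size=2
5. dequeue(): size=1
6. enqueue(89): size=2
7. enqueue(57): size=3
8. enqueue(6): size=3=cap → OVERFLOW (fail)
9. enqueue(55): size=3=cap → OVERFLOW (fail)
10. enqueue(30): size=3=cap → OVERFLOW (fail)
11. enqueue(73): size=3=cap → OVERFLOW (fail)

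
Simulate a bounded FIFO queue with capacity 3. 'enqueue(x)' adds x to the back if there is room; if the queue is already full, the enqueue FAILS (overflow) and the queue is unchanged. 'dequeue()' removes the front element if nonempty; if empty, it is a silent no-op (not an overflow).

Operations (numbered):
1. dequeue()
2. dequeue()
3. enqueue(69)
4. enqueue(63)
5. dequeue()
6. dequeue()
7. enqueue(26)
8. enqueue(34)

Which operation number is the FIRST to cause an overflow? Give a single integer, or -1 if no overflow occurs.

Answer: -1

Derivation:
1. dequeue(): empty, no-op, size=0
2. dequeue(): empty, no-op, size=0
3. enqueue(69): size=1
4. enqueue(63): size=2
5. dequeue(): size=1
6. dequeue(): size=0
7. enqueue(26): size=1
8. enqueue(34): size=2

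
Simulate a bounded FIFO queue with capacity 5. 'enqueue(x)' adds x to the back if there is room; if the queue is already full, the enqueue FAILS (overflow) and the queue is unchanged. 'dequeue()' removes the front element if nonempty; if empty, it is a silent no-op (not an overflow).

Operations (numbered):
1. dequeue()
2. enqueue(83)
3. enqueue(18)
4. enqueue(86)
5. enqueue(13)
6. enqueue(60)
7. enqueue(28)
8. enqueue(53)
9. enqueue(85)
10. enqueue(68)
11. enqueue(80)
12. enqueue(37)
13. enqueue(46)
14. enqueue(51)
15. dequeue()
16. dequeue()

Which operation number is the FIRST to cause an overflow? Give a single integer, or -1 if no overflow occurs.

1. dequeue(): empty, no-op, size=0
2. enqueue(83): size=1
3. enqueue(18): size=2
4. enqueue(86): size=3
5. enqueue(13): size=4
6. enqueue(60): size=5
7. enqueue(28): size=5=cap → OVERFLOW (fail)
8. enqueue(53): size=5=cap → OVERFLOW (fail)
9. enqueue(85): size=5=cap → OVERFLOW (fail)
10. enqueue(68): size=5=cap → OVERFLOW (fail)
11. enqueue(80): size=5=cap → OVERFLOW (fail)
12. enqueue(37): size=5=cap → OVERFLOW (fail)
13. enqueue(46): size=5=cap → OVERFLOW (fail)
14. enqueue(51): size=5=cap → OVERFLOW (fail)
15. dequeue(): size=4
16. dequeue(): size=3

Answer: 7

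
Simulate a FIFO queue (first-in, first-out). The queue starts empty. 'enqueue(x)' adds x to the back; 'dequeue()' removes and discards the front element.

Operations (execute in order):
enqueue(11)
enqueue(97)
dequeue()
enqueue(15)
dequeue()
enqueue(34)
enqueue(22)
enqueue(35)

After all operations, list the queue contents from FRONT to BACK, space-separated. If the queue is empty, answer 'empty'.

Answer: 15 34 22 35

Derivation:
enqueue(11): [11]
enqueue(97): [11, 97]
dequeue(): [97]
enqueue(15): [97, 15]
dequeue(): [15]
enqueue(34): [15, 34]
enqueue(22): [15, 34, 22]
enqueue(35): [15, 34, 22, 35]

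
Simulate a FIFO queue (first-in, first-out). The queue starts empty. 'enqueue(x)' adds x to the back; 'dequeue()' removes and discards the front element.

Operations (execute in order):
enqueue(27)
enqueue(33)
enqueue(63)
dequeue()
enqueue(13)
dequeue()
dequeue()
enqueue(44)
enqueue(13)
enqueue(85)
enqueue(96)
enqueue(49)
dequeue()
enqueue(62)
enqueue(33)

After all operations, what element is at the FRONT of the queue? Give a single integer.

enqueue(27): queue = [27]
enqueue(33): queue = [27, 33]
enqueue(63): queue = [27, 33, 63]
dequeue(): queue = [33, 63]
enqueue(13): queue = [33, 63, 13]
dequeue(): queue = [63, 13]
dequeue(): queue = [13]
enqueue(44): queue = [13, 44]
enqueue(13): queue = [13, 44, 13]
enqueue(85): queue = [13, 44, 13, 85]
enqueue(96): queue = [13, 44, 13, 85, 96]
enqueue(49): queue = [13, 44, 13, 85, 96, 49]
dequeue(): queue = [44, 13, 85, 96, 49]
enqueue(62): queue = [44, 13, 85, 96, 49, 62]
enqueue(33): queue = [44, 13, 85, 96, 49, 62, 33]

Answer: 44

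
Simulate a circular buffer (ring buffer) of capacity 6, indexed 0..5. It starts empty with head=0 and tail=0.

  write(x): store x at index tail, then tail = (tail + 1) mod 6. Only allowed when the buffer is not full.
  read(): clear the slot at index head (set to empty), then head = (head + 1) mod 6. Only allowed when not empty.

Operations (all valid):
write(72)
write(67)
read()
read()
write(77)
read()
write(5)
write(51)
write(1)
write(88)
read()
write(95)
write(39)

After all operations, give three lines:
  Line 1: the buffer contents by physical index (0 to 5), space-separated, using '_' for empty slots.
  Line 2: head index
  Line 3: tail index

Answer: 88 95 39 _ 51 1
4
3

Derivation:
write(72): buf=[72 _ _ _ _ _], head=0, tail=1, size=1
write(67): buf=[72 67 _ _ _ _], head=0, tail=2, size=2
read(): buf=[_ 67 _ _ _ _], head=1, tail=2, size=1
read(): buf=[_ _ _ _ _ _], head=2, tail=2, size=0
write(77): buf=[_ _ 77 _ _ _], head=2, tail=3, size=1
read(): buf=[_ _ _ _ _ _], head=3, tail=3, size=0
write(5): buf=[_ _ _ 5 _ _], head=3, tail=4, size=1
write(51): buf=[_ _ _ 5 51 _], head=3, tail=5, size=2
write(1): buf=[_ _ _ 5 51 1], head=3, tail=0, size=3
write(88): buf=[88 _ _ 5 51 1], head=3, tail=1, size=4
read(): buf=[88 _ _ _ 51 1], head=4, tail=1, size=3
write(95): buf=[88 95 _ _ 51 1], head=4, tail=2, size=4
write(39): buf=[88 95 39 _ 51 1], head=4, tail=3, size=5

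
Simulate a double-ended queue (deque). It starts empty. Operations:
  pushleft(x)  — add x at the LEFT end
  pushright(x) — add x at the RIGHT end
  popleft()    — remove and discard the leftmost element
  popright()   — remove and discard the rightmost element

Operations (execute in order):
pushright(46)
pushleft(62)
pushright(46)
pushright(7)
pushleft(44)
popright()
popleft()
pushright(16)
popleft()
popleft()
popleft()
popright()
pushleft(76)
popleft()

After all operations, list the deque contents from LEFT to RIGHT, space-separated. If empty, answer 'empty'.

pushright(46): [46]
pushleft(62): [62, 46]
pushright(46): [62, 46, 46]
pushright(7): [62, 46, 46, 7]
pushleft(44): [44, 62, 46, 46, 7]
popright(): [44, 62, 46, 46]
popleft(): [62, 46, 46]
pushright(16): [62, 46, 46, 16]
popleft(): [46, 46, 16]
popleft(): [46, 16]
popleft(): [16]
popright(): []
pushleft(76): [76]
popleft(): []

Answer: empty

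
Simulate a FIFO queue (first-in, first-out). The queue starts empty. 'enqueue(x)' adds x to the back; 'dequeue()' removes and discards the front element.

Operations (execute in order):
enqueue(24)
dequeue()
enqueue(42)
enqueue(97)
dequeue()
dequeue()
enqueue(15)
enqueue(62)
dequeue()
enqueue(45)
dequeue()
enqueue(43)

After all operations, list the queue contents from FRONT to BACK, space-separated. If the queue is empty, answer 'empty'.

enqueue(24): [24]
dequeue(): []
enqueue(42): [42]
enqueue(97): [42, 97]
dequeue(): [97]
dequeue(): []
enqueue(15): [15]
enqueue(62): [15, 62]
dequeue(): [62]
enqueue(45): [62, 45]
dequeue(): [45]
enqueue(43): [45, 43]

Answer: 45 43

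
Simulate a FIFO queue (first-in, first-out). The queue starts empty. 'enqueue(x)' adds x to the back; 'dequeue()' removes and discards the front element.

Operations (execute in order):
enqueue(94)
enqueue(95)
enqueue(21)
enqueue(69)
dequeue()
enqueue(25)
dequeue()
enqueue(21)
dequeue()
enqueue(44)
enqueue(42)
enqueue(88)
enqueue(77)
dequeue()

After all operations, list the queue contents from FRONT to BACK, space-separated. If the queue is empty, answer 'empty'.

enqueue(94): [94]
enqueue(95): [94, 95]
enqueue(21): [94, 95, 21]
enqueue(69): [94, 95, 21, 69]
dequeue(): [95, 21, 69]
enqueue(25): [95, 21, 69, 25]
dequeue(): [21, 69, 25]
enqueue(21): [21, 69, 25, 21]
dequeue(): [69, 25, 21]
enqueue(44): [69, 25, 21, 44]
enqueue(42): [69, 25, 21, 44, 42]
enqueue(88): [69, 25, 21, 44, 42, 88]
enqueue(77): [69, 25, 21, 44, 42, 88, 77]
dequeue(): [25, 21, 44, 42, 88, 77]

Answer: 25 21 44 42 88 77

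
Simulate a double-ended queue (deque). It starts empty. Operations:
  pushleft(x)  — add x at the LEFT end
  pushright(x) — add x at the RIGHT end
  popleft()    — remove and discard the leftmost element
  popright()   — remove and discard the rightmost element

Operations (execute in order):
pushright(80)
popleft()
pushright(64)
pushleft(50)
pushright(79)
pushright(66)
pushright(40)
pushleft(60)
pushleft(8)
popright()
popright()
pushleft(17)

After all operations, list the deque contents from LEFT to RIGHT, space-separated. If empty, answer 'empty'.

Answer: 17 8 60 50 64 79

Derivation:
pushright(80): [80]
popleft(): []
pushright(64): [64]
pushleft(50): [50, 64]
pushright(79): [50, 64, 79]
pushright(66): [50, 64, 79, 66]
pushright(40): [50, 64, 79, 66, 40]
pushleft(60): [60, 50, 64, 79, 66, 40]
pushleft(8): [8, 60, 50, 64, 79, 66, 40]
popright(): [8, 60, 50, 64, 79, 66]
popright(): [8, 60, 50, 64, 79]
pushleft(17): [17, 8, 60, 50, 64, 79]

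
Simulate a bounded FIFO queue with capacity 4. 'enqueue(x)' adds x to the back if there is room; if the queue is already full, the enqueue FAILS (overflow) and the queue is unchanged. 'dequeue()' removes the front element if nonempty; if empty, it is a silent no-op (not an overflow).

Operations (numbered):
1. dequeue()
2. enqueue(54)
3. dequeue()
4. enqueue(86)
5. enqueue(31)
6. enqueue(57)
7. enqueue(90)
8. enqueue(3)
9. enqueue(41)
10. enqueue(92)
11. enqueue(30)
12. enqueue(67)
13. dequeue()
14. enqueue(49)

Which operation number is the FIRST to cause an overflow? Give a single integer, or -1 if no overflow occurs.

Answer: 8

Derivation:
1. dequeue(): empty, no-op, size=0
2. enqueue(54): size=1
3. dequeue(): size=0
4. enqueue(86): size=1
5. enqueue(31): size=2
6. enqueue(57): size=3
7. enqueue(90): size=4
8. enqueue(3): size=4=cap → OVERFLOW (fail)
9. enqueue(41): size=4=cap → OVERFLOW (fail)
10. enqueue(92): size=4=cap → OVERFLOW (fail)
11. enqueue(30): size=4=cap → OVERFLOW (fail)
12. enqueue(67): size=4=cap → OVERFLOW (fail)
13. dequeue(): size=3
14. enqueue(49): size=4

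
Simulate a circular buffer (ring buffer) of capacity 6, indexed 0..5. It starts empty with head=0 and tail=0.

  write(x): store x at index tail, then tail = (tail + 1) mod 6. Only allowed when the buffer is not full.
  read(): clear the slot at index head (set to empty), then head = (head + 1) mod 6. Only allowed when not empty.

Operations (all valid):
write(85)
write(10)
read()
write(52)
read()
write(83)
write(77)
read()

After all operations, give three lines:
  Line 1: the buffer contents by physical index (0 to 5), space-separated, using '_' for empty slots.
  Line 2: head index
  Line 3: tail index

Answer: _ _ _ 83 77 _
3
5

Derivation:
write(85): buf=[85 _ _ _ _ _], head=0, tail=1, size=1
write(10): buf=[85 10 _ _ _ _], head=0, tail=2, size=2
read(): buf=[_ 10 _ _ _ _], head=1, tail=2, size=1
write(52): buf=[_ 10 52 _ _ _], head=1, tail=3, size=2
read(): buf=[_ _ 52 _ _ _], head=2, tail=3, size=1
write(83): buf=[_ _ 52 83 _ _], head=2, tail=4, size=2
write(77): buf=[_ _ 52 83 77 _], head=2, tail=5, size=3
read(): buf=[_ _ _ 83 77 _], head=3, tail=5, size=2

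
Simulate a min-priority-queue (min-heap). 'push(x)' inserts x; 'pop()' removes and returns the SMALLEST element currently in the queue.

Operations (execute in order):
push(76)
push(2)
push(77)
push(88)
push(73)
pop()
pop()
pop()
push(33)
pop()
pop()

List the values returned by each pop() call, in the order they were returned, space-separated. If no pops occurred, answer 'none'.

push(76): heap contents = [76]
push(2): heap contents = [2, 76]
push(77): heap contents = [2, 76, 77]
push(88): heap contents = [2, 76, 77, 88]
push(73): heap contents = [2, 73, 76, 77, 88]
pop() → 2: heap contents = [73, 76, 77, 88]
pop() → 73: heap contents = [76, 77, 88]
pop() → 76: heap contents = [77, 88]
push(33): heap contents = [33, 77, 88]
pop() → 33: heap contents = [77, 88]
pop() → 77: heap contents = [88]

Answer: 2 73 76 33 77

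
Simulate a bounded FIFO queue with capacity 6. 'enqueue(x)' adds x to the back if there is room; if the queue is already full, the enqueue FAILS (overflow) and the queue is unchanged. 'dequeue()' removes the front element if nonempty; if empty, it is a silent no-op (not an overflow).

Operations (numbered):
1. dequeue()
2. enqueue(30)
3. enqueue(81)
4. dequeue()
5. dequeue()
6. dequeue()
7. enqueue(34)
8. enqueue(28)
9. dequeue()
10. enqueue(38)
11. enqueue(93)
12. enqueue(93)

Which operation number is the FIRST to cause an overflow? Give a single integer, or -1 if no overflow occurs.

Answer: -1

Derivation:
1. dequeue(): empty, no-op, size=0
2. enqueue(30): size=1
3. enqueue(81): size=2
4. dequeue(): size=1
5. dequeue(): size=0
6. dequeue(): empty, no-op, size=0
7. enqueue(34): size=1
8. enqueue(28): size=2
9. dequeue(): size=1
10. enqueue(38): size=2
11. enqueue(93): size=3
12. enqueue(93): size=4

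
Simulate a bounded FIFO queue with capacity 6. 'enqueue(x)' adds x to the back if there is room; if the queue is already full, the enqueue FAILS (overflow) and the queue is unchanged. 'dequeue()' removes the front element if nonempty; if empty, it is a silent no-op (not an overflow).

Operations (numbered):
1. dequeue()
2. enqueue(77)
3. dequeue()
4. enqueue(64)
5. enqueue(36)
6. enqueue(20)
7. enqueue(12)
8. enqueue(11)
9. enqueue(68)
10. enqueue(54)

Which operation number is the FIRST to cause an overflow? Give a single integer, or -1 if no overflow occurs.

1. dequeue(): empty, no-op, size=0
2. enqueue(77): size=1
3. dequeue(): size=0
4. enqueue(64): size=1
5. enqueue(36): size=2
6. enqueue(20): size=3
7. enqueue(12): size=4
8. enqueue(11): size=5
9. enqueue(68): size=6
10. enqueue(54): size=6=cap → OVERFLOW (fail)

Answer: 10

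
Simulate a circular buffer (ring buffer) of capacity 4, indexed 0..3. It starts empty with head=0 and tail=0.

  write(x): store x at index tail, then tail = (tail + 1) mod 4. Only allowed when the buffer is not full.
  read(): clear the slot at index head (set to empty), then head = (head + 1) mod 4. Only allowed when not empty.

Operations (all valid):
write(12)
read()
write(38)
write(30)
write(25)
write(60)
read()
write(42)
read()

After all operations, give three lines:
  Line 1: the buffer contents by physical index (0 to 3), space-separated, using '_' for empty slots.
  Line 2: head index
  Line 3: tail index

write(12): buf=[12 _ _ _], head=0, tail=1, size=1
read(): buf=[_ _ _ _], head=1, tail=1, size=0
write(38): buf=[_ 38 _ _], head=1, tail=2, size=1
write(30): buf=[_ 38 30 _], head=1, tail=3, size=2
write(25): buf=[_ 38 30 25], head=1, tail=0, size=3
write(60): buf=[60 38 30 25], head=1, tail=1, size=4
read(): buf=[60 _ 30 25], head=2, tail=1, size=3
write(42): buf=[60 42 30 25], head=2, tail=2, size=4
read(): buf=[60 42 _ 25], head=3, tail=2, size=3

Answer: 60 42 _ 25
3
2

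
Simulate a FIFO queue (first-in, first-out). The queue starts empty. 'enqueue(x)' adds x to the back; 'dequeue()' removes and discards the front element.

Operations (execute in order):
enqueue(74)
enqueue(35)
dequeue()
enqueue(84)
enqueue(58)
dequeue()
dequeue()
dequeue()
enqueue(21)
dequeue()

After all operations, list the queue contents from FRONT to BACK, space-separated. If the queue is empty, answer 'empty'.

Answer: empty

Derivation:
enqueue(74): [74]
enqueue(35): [74, 35]
dequeue(): [35]
enqueue(84): [35, 84]
enqueue(58): [35, 84, 58]
dequeue(): [84, 58]
dequeue(): [58]
dequeue(): []
enqueue(21): [21]
dequeue(): []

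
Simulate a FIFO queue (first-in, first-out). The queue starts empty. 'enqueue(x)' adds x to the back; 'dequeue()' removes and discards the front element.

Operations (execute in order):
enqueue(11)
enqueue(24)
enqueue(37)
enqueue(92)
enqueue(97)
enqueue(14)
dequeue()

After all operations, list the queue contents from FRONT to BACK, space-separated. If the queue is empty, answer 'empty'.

Answer: 24 37 92 97 14

Derivation:
enqueue(11): [11]
enqueue(24): [11, 24]
enqueue(37): [11, 24, 37]
enqueue(92): [11, 24, 37, 92]
enqueue(97): [11, 24, 37, 92, 97]
enqueue(14): [11, 24, 37, 92, 97, 14]
dequeue(): [24, 37, 92, 97, 14]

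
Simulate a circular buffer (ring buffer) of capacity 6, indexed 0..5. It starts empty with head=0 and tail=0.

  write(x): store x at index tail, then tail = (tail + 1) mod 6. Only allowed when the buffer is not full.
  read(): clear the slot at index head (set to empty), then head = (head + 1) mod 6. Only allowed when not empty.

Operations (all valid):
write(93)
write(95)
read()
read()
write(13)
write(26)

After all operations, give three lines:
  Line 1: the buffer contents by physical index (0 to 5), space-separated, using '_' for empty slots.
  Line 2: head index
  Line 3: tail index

Answer: _ _ 13 26 _ _
2
4

Derivation:
write(93): buf=[93 _ _ _ _ _], head=0, tail=1, size=1
write(95): buf=[93 95 _ _ _ _], head=0, tail=2, size=2
read(): buf=[_ 95 _ _ _ _], head=1, tail=2, size=1
read(): buf=[_ _ _ _ _ _], head=2, tail=2, size=0
write(13): buf=[_ _ 13 _ _ _], head=2, tail=3, size=1
write(26): buf=[_ _ 13 26 _ _], head=2, tail=4, size=2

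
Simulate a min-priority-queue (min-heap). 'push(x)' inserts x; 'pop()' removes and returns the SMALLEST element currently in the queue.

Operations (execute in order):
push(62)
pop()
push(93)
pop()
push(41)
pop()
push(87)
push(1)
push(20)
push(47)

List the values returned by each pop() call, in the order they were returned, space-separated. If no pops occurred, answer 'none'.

push(62): heap contents = [62]
pop() → 62: heap contents = []
push(93): heap contents = [93]
pop() → 93: heap contents = []
push(41): heap contents = [41]
pop() → 41: heap contents = []
push(87): heap contents = [87]
push(1): heap contents = [1, 87]
push(20): heap contents = [1, 20, 87]
push(47): heap contents = [1, 20, 47, 87]

Answer: 62 93 41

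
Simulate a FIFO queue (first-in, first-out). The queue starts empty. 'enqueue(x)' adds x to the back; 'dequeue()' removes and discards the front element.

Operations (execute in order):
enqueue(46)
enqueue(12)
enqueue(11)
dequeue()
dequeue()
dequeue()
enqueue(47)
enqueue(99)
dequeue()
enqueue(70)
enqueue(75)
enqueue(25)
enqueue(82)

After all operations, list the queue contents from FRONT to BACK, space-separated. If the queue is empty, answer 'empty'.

Answer: 99 70 75 25 82

Derivation:
enqueue(46): [46]
enqueue(12): [46, 12]
enqueue(11): [46, 12, 11]
dequeue(): [12, 11]
dequeue(): [11]
dequeue(): []
enqueue(47): [47]
enqueue(99): [47, 99]
dequeue(): [99]
enqueue(70): [99, 70]
enqueue(75): [99, 70, 75]
enqueue(25): [99, 70, 75, 25]
enqueue(82): [99, 70, 75, 25, 82]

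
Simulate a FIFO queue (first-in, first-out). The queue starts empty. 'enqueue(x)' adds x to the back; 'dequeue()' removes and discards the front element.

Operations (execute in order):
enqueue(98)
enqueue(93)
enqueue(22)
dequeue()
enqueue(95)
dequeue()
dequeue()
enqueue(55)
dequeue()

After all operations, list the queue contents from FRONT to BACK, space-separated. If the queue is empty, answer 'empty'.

enqueue(98): [98]
enqueue(93): [98, 93]
enqueue(22): [98, 93, 22]
dequeue(): [93, 22]
enqueue(95): [93, 22, 95]
dequeue(): [22, 95]
dequeue(): [95]
enqueue(55): [95, 55]
dequeue(): [55]

Answer: 55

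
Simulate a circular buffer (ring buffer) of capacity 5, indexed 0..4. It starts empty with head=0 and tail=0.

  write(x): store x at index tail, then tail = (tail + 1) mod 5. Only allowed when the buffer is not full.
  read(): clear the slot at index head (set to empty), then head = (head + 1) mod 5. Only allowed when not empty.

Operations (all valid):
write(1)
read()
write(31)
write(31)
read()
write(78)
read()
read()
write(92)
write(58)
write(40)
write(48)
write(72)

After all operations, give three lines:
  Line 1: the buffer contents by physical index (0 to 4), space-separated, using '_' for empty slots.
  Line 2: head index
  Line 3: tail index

Answer: 58 40 48 72 92
4
4

Derivation:
write(1): buf=[1 _ _ _ _], head=0, tail=1, size=1
read(): buf=[_ _ _ _ _], head=1, tail=1, size=0
write(31): buf=[_ 31 _ _ _], head=1, tail=2, size=1
write(31): buf=[_ 31 31 _ _], head=1, tail=3, size=2
read(): buf=[_ _ 31 _ _], head=2, tail=3, size=1
write(78): buf=[_ _ 31 78 _], head=2, tail=4, size=2
read(): buf=[_ _ _ 78 _], head=3, tail=4, size=1
read(): buf=[_ _ _ _ _], head=4, tail=4, size=0
write(92): buf=[_ _ _ _ 92], head=4, tail=0, size=1
write(58): buf=[58 _ _ _ 92], head=4, tail=1, size=2
write(40): buf=[58 40 _ _ 92], head=4, tail=2, size=3
write(48): buf=[58 40 48 _ 92], head=4, tail=3, size=4
write(72): buf=[58 40 48 72 92], head=4, tail=4, size=5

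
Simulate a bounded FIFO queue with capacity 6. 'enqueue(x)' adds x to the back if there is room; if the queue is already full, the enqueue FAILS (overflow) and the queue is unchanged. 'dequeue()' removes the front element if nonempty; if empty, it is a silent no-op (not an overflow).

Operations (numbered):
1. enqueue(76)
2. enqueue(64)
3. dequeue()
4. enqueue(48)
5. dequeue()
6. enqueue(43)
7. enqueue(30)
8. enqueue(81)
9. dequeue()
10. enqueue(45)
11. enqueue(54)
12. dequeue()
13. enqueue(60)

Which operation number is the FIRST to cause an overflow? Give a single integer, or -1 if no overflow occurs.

Answer: -1

Derivation:
1. enqueue(76): size=1
2. enqueue(64): size=2
3. dequeue(): size=1
4. enqueue(48): size=2
5. dequeue(): size=1
6. enqueue(43): size=2
7. enqueue(30): size=3
8. enqueue(81): size=4
9. dequeue(): size=3
10. enqueue(45): size=4
11. enqueue(54): size=5
12. dequeue(): size=4
13. enqueue(60): size=5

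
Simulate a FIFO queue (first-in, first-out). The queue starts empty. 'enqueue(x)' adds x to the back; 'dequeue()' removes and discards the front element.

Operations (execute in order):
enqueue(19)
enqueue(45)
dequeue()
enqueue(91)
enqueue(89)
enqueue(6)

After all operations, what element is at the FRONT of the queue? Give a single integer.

Answer: 45

Derivation:
enqueue(19): queue = [19]
enqueue(45): queue = [19, 45]
dequeue(): queue = [45]
enqueue(91): queue = [45, 91]
enqueue(89): queue = [45, 91, 89]
enqueue(6): queue = [45, 91, 89, 6]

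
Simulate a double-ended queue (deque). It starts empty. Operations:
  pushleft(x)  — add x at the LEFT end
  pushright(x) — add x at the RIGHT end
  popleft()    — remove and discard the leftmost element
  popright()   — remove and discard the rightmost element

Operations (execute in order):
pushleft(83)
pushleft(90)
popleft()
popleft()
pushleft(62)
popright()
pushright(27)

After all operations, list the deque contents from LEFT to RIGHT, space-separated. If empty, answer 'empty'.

pushleft(83): [83]
pushleft(90): [90, 83]
popleft(): [83]
popleft(): []
pushleft(62): [62]
popright(): []
pushright(27): [27]

Answer: 27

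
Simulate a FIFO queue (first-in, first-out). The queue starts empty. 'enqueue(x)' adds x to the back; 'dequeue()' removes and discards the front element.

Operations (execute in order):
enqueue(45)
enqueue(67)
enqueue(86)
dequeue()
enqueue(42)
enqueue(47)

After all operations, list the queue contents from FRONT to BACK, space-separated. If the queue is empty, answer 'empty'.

Answer: 67 86 42 47

Derivation:
enqueue(45): [45]
enqueue(67): [45, 67]
enqueue(86): [45, 67, 86]
dequeue(): [67, 86]
enqueue(42): [67, 86, 42]
enqueue(47): [67, 86, 42, 47]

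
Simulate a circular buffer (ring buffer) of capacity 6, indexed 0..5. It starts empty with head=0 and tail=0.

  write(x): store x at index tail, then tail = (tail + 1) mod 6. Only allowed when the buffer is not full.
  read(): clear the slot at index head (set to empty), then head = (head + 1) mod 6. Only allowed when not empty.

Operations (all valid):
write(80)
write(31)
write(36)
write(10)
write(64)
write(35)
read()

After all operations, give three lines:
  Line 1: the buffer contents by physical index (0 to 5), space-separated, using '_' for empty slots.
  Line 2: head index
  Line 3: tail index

write(80): buf=[80 _ _ _ _ _], head=0, tail=1, size=1
write(31): buf=[80 31 _ _ _ _], head=0, tail=2, size=2
write(36): buf=[80 31 36 _ _ _], head=0, tail=3, size=3
write(10): buf=[80 31 36 10 _ _], head=0, tail=4, size=4
write(64): buf=[80 31 36 10 64 _], head=0, tail=5, size=5
write(35): buf=[80 31 36 10 64 35], head=0, tail=0, size=6
read(): buf=[_ 31 36 10 64 35], head=1, tail=0, size=5

Answer: _ 31 36 10 64 35
1
0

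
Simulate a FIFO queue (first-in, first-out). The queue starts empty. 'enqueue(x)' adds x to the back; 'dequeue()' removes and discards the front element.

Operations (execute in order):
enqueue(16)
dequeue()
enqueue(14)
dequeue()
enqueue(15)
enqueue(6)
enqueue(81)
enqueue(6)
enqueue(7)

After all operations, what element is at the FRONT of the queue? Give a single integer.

enqueue(16): queue = [16]
dequeue(): queue = []
enqueue(14): queue = [14]
dequeue(): queue = []
enqueue(15): queue = [15]
enqueue(6): queue = [15, 6]
enqueue(81): queue = [15, 6, 81]
enqueue(6): queue = [15, 6, 81, 6]
enqueue(7): queue = [15, 6, 81, 6, 7]

Answer: 15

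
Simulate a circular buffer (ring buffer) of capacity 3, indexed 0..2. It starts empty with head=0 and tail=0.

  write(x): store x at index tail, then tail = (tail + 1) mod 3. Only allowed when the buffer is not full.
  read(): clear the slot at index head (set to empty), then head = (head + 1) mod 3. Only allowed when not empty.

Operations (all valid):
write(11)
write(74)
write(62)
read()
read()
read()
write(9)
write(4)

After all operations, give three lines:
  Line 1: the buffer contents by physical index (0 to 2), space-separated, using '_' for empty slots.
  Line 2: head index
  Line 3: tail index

write(11): buf=[11 _ _], head=0, tail=1, size=1
write(74): buf=[11 74 _], head=0, tail=2, size=2
write(62): buf=[11 74 62], head=0, tail=0, size=3
read(): buf=[_ 74 62], head=1, tail=0, size=2
read(): buf=[_ _ 62], head=2, tail=0, size=1
read(): buf=[_ _ _], head=0, tail=0, size=0
write(9): buf=[9 _ _], head=0, tail=1, size=1
write(4): buf=[9 4 _], head=0, tail=2, size=2

Answer: 9 4 _
0
2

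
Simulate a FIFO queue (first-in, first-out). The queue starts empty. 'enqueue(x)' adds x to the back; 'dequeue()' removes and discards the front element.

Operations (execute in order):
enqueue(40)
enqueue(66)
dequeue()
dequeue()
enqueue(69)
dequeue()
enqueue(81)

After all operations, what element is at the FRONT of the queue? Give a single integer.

enqueue(40): queue = [40]
enqueue(66): queue = [40, 66]
dequeue(): queue = [66]
dequeue(): queue = []
enqueue(69): queue = [69]
dequeue(): queue = []
enqueue(81): queue = [81]

Answer: 81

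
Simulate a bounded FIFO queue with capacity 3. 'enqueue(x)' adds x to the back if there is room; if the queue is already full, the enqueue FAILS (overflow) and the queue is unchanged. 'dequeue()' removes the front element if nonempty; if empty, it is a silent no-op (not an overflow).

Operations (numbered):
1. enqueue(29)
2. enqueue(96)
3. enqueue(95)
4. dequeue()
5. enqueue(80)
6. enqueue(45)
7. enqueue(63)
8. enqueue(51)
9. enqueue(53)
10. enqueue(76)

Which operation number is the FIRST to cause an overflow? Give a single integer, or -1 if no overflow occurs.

1. enqueue(29): size=1
2. enqueue(96): size=2
3. enqueue(95): size=3
4. dequeue(): size=2
5. enqueue(80): size=3
6. enqueue(45): size=3=cap → OVERFLOW (fail)
7. enqueue(63): size=3=cap → OVERFLOW (fail)
8. enqueue(51): size=3=cap → OVERFLOW (fail)
9. enqueue(53): size=3=cap → OVERFLOW (fail)
10. enqueue(76): size=3=cap → OVERFLOW (fail)

Answer: 6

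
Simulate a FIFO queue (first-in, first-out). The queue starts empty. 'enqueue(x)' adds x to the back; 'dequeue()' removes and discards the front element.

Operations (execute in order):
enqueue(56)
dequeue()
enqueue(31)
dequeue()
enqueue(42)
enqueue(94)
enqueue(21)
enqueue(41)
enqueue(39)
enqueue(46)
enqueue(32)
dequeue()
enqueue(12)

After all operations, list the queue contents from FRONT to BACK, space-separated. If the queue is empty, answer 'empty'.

enqueue(56): [56]
dequeue(): []
enqueue(31): [31]
dequeue(): []
enqueue(42): [42]
enqueue(94): [42, 94]
enqueue(21): [42, 94, 21]
enqueue(41): [42, 94, 21, 41]
enqueue(39): [42, 94, 21, 41, 39]
enqueue(46): [42, 94, 21, 41, 39, 46]
enqueue(32): [42, 94, 21, 41, 39, 46, 32]
dequeue(): [94, 21, 41, 39, 46, 32]
enqueue(12): [94, 21, 41, 39, 46, 32, 12]

Answer: 94 21 41 39 46 32 12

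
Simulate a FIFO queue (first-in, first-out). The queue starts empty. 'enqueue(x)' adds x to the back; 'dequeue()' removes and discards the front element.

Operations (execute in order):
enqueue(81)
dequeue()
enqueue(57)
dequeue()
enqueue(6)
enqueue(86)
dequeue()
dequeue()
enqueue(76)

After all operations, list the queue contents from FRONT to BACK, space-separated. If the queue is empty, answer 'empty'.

Answer: 76

Derivation:
enqueue(81): [81]
dequeue(): []
enqueue(57): [57]
dequeue(): []
enqueue(6): [6]
enqueue(86): [6, 86]
dequeue(): [86]
dequeue(): []
enqueue(76): [76]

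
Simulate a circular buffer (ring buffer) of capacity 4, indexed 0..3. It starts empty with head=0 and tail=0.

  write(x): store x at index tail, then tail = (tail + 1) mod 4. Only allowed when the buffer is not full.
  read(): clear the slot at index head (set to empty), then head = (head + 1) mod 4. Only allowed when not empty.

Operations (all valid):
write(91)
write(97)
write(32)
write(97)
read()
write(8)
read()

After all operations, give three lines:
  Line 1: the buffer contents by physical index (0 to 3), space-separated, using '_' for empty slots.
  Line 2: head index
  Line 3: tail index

write(91): buf=[91 _ _ _], head=0, tail=1, size=1
write(97): buf=[91 97 _ _], head=0, tail=2, size=2
write(32): buf=[91 97 32 _], head=0, tail=3, size=3
write(97): buf=[91 97 32 97], head=0, tail=0, size=4
read(): buf=[_ 97 32 97], head=1, tail=0, size=3
write(8): buf=[8 97 32 97], head=1, tail=1, size=4
read(): buf=[8 _ 32 97], head=2, tail=1, size=3

Answer: 8 _ 32 97
2
1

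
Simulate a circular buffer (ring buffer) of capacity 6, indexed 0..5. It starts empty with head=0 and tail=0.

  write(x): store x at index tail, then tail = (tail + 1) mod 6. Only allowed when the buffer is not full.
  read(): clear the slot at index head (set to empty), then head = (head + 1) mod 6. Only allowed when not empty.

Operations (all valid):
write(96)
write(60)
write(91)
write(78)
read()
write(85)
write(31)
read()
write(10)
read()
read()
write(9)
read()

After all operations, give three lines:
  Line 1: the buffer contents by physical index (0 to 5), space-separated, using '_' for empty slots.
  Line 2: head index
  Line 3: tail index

write(96): buf=[96 _ _ _ _ _], head=0, tail=1, size=1
write(60): buf=[96 60 _ _ _ _], head=0, tail=2, size=2
write(91): buf=[96 60 91 _ _ _], head=0, tail=3, size=3
write(78): buf=[96 60 91 78 _ _], head=0, tail=4, size=4
read(): buf=[_ 60 91 78 _ _], head=1, tail=4, size=3
write(85): buf=[_ 60 91 78 85 _], head=1, tail=5, size=4
write(31): buf=[_ 60 91 78 85 31], head=1, tail=0, size=5
read(): buf=[_ _ 91 78 85 31], head=2, tail=0, size=4
write(10): buf=[10 _ 91 78 85 31], head=2, tail=1, size=5
read(): buf=[10 _ _ 78 85 31], head=3, tail=1, size=4
read(): buf=[10 _ _ _ 85 31], head=4, tail=1, size=3
write(9): buf=[10 9 _ _ 85 31], head=4, tail=2, size=4
read(): buf=[10 9 _ _ _ 31], head=5, tail=2, size=3

Answer: 10 9 _ _ _ 31
5
2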